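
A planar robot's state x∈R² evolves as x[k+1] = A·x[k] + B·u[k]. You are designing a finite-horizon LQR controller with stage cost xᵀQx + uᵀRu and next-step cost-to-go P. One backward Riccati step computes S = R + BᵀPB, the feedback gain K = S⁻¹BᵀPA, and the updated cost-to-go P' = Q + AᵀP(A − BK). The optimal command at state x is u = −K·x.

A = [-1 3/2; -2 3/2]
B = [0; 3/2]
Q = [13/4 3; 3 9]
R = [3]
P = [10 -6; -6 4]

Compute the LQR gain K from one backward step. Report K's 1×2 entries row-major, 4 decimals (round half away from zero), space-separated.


BᵀP = [-9.0000 6.0000]
S = R + BᵀPB = [3] + [9.0000] = [12.0000]
BᵀPA = [-3.0000 -4.5000]
K = S⁻¹·BᵀPA = [-0.2500 -0.3750]
A−BK = [-1.0000 1.5000; -1.6250 2.0625]
AᵀP(A−BK) = [1.2500 -1.1250; -1.1250 2.8125]
P' = Q + AᵀP(A−BK) = [4.5000 1.8750; 1.8750 11.8125]
tr(P') = 16.3125

-0.2500 -0.3750


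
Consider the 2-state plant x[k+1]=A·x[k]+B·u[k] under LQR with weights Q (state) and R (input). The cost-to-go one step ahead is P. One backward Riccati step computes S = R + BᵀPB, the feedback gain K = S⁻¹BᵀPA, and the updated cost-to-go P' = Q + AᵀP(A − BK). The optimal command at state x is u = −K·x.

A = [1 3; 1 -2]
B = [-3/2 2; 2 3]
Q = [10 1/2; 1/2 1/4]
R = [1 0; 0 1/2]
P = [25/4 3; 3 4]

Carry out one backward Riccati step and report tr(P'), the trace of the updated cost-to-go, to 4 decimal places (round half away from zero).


BᵀP = [-3.3750 3.5000; 21.5000 18.0000]
S = R + BᵀPB = [1 0; 0 1/2] + [12.0625 3.7500; 3.7500 97.0000] = [13.0625 3.7500; 3.7500 97.5000]
BᵀPA = [0.1250 -17.1250; 39.5000 28.5000]
K = S⁻¹·BᵀPA = [-0.1079 -1.4105; 0.4093 0.3466]
A−BK = [0.0196 0.1911; -0.0120 -0.2187]
AᵀP(A−BK) = [0.0970 0.2373; 0.2373 2.2184]
P' = Q + AᵀP(A−BK) = [10.0970 0.7373; 0.7373 2.4684]
tr(P') = 12.5653

12.5653


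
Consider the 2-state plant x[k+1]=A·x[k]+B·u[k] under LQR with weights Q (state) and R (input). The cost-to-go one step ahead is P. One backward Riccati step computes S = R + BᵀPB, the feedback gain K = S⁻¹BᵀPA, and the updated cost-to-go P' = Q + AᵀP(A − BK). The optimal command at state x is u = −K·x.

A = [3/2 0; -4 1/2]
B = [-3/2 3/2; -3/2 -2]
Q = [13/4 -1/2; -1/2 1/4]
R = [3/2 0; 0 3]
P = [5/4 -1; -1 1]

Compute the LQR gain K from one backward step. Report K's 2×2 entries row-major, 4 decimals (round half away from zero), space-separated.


0.0697 -0.0305 1.2554 -0.1118

BᵀP = [-0.3750 0.0000; 3.8750 -3.5000]
S = R + BᵀPB = [3/2 0; 0 3] + [0.5625 -0.5625; -0.5625 12.8125] = [2.0625 -0.5625; -0.5625 15.8125]
BᵀPA = [-0.5625 0.0000; 19.8125 -1.7500]
K = S⁻¹·BᵀPA = [0.0697 -0.0305; 1.2554 -0.1118]
A−BK = [-0.2787 0.1219; -1.3846 0.2308]
AᵀP(A−BK) = [5.9782 -0.5530; -0.5530 0.0544]
P' = Q + AᵀP(A−BK) = [9.2282 -1.0530; -1.0530 0.3044]
tr(P') = 9.5327


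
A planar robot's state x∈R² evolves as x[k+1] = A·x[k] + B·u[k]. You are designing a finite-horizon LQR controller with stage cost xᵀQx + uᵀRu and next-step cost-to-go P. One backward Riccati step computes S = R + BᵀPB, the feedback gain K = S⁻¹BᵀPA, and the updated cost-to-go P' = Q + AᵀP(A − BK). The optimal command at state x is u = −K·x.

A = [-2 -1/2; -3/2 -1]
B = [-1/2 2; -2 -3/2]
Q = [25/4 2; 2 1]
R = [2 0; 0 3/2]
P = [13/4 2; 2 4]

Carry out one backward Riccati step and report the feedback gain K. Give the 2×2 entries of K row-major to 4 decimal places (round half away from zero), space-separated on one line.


1.1413 0.5258 -0.5711 -0.0811

BᵀP = [-5.6250 -9.0000; 3.5000 -2.0000]
S = R + BᵀPB = [2 0; 0 3/2] + [20.8125 2.2500; 2.2500 10.0000] = [22.8125 2.2500; 2.2500 11.5000]
BᵀPA = [24.7500 11.8125; -4.0000 0.2500]
K = S⁻¹·BᵀPA = [1.1413 0.5258; -0.5711 -0.0811]
A−BK = [-0.2871 -0.0748; -0.0742 -0.0701]
AᵀP(A−BK) = [3.4693 1.4116; 1.4116 0.6216]
P' = Q + AᵀP(A−BK) = [9.7193 3.4116; 3.4116 1.6216]
tr(P') = 11.3410


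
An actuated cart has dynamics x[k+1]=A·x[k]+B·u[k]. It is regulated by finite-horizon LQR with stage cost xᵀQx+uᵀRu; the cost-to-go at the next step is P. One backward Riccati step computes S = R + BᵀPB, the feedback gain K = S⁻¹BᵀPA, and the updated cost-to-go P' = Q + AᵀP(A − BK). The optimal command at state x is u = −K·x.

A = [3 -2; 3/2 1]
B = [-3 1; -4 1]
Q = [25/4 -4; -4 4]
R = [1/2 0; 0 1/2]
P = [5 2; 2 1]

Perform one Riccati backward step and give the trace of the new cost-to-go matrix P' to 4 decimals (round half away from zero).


BᵀP = [-23.0000 -10.0000; 7.0000 3.0000]
S = R + BᵀPB = [1/2 0; 0 1/2] + [109.0000 -33.0000; -33.0000 10.0000] = [109.5000 -33.0000; -33.0000 10.5000]
BᵀPA = [-84.0000 36.0000; 25.5000 -11.0000]
K = S⁻¹·BᵀPA = [-0.6667 0.2469; 0.3333 -0.2716]
A−BK = [0.6667 -0.9877; -1.5000 2.2593]
AᵀP(A−BK) = [0.7500 -0.8333; -0.8333 1.1235]
P' = Q + AᵀP(A−BK) = [7.0000 -4.8333; -4.8333 5.1235]
tr(P') = 12.1235

12.1235


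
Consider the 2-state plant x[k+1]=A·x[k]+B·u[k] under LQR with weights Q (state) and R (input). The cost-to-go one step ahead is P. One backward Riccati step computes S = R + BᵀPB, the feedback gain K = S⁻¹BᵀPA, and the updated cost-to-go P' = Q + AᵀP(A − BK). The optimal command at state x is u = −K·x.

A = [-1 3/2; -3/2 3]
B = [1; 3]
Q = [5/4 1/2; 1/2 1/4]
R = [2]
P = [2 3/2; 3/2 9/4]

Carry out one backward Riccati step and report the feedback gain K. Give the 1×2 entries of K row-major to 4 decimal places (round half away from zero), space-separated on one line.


-0.5677 1.0376

BᵀP = [6.5000 8.2500]
S = R + BᵀPB = [2] + [31.2500] = [33.2500]
BᵀPA = [-18.8750 34.5000]
K = S⁻¹·BᵀPA = [-0.5677 1.0376]
A−BK = [-0.4323 0.4624; 0.2030 -0.1128]
AᵀP(A−BK) = [0.8477 -1.4154; -1.4154 2.4530]
P' = Q + AᵀP(A−BK) = [2.0977 -0.9154; -0.9154 2.7030]
tr(P') = 4.8008


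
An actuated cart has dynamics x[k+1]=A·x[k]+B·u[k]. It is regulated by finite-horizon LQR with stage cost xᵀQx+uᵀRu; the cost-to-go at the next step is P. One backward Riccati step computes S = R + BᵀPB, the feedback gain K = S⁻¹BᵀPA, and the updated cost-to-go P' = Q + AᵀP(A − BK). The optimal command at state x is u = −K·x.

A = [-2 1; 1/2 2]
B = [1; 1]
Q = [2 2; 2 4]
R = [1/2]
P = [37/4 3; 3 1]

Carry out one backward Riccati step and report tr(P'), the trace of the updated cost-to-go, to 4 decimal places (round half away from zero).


7.7948

BᵀP = [12.2500 4.0000]
S = R + BᵀPB = [1/2] + [16.2500] = [16.7500]
BᵀPA = [-22.5000 20.2500]
K = S⁻¹·BᵀPA = [-1.3433 1.2090]
A−BK = [-0.6567 -0.2090; 1.8433 0.7910]
AᵀP(A−BK) = [1.0261 -0.7985; -0.7985 0.7687]
P' = Q + AᵀP(A−BK) = [3.0261 1.2015; 1.2015 4.7687]
tr(P') = 7.7948


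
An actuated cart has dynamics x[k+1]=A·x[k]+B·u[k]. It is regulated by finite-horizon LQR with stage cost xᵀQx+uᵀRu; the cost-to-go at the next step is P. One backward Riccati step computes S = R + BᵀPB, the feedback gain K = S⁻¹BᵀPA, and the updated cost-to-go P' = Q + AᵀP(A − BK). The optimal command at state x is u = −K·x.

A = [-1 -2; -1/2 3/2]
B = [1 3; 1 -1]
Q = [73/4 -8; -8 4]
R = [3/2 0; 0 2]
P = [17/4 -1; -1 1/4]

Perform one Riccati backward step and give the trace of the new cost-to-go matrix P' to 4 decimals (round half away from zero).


BᵀP = [3.2500 -0.7500; 13.7500 -3.2500]
S = R + BᵀPB = [3/2 0; 0 2] + [2.5000 10.5000; 10.5000 44.5000] = [4.0000 10.5000; 10.5000 46.5000]
BᵀPA = [-2.8750 -7.6250; -12.1250 -32.3750]
K = S⁻¹·BᵀPA = [-0.0842 -0.1931; -0.2417 -0.6526]
A−BK = [-0.1906 0.1510; -0.6576 1.0404]
AᵀP(A−BK) = [0.1393 0.3442; 0.3442 0.9611]
P' = Q + AᵀP(A−BK) = [18.3893 -7.6558; -7.6558 4.9611]
tr(P') = 23.3505

23.3505


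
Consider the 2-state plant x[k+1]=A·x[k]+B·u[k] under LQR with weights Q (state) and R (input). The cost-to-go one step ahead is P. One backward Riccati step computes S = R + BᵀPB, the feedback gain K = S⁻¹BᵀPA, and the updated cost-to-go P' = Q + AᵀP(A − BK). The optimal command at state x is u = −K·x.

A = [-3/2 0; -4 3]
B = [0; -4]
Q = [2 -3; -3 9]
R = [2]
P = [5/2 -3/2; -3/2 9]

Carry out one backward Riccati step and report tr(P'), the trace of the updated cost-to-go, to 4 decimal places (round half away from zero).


18.9058

BᵀP = [6.0000 -36.0000]
S = R + BᵀPB = [2] + [144.0000] = [146.0000]
BᵀPA = [135.0000 -108.0000]
K = S⁻¹·BᵀPA = [0.9247 -0.7397]
A−BK = [-1.5000 0.0000; -0.3014 0.0411]
AᵀP(A−BK) = [6.7962 -1.3870; -1.3870 1.1096]
P' = Q + AᵀP(A−BK) = [8.7962 -4.3870; -4.3870 10.1096]
tr(P') = 18.9058


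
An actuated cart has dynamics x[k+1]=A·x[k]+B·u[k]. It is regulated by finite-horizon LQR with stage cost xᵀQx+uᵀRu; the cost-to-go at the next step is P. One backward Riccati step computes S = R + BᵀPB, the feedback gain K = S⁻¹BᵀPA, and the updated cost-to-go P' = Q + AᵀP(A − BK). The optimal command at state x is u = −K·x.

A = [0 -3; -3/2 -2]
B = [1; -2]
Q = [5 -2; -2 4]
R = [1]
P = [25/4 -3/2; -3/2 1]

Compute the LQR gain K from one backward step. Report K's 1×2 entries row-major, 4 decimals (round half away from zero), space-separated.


0.3043 -1.2029

BᵀP = [9.2500 -3.5000]
S = R + BᵀPB = [1] + [16.2500] = [17.2500]
BᵀPA = [5.2500 -20.7500]
K = S⁻¹·BᵀPA = [0.3043 -1.2029]
A−BK = [-0.3043 -1.7971; -0.8913 -4.4058]
AᵀP(A−BK) = [0.6522 2.5652; 2.5652 17.2899]
P' = Q + AᵀP(A−BK) = [5.6522 0.5652; 0.5652 21.2899]
tr(P') = 26.9420


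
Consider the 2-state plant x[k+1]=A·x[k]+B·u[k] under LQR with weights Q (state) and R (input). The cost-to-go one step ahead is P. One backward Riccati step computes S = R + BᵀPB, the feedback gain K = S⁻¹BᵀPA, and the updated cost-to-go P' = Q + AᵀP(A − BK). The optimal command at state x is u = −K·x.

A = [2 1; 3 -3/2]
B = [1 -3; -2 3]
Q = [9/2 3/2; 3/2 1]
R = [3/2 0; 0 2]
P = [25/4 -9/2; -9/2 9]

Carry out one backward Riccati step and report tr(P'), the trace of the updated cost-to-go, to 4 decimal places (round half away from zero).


26.2692

BᵀP = [15.2500 -22.5000; -32.2500 40.5000]
S = R + BᵀPB = [3/2 0; 0 2] + [60.2500 -113.2500; -113.2500 218.2500] = [61.7500 -113.2500; -113.2500 220.2500]
BᵀPA = [-37.0000 49.0000; 57.0000 -93.0000]
K = S⁻¹·BᵀPA = [-2.1862 0.3355; -0.8653 -0.2497]
A−BK = [1.5903 -0.0847; 1.2236 -0.0798]
AᵀP(A−BK) = [20.4343 -1.3512; -1.3512 0.3349]
P' = Q + AᵀP(A−BK) = [24.9343 0.1488; 0.1488 1.3349]
tr(P') = 26.2692


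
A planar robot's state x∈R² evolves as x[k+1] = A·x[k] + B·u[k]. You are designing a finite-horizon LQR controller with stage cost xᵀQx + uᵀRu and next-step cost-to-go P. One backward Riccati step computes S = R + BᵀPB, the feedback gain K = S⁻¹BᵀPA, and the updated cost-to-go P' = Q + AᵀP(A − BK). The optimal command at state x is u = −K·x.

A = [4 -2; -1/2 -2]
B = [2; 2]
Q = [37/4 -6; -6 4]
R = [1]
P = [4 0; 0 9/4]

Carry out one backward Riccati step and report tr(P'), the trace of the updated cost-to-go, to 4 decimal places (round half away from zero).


BᵀP = [8.0000 4.5000]
S = R + BᵀPB = [1] + [25.0000] = [26.0000]
BᵀPA = [29.7500 -25.0000]
K = S⁻¹·BᵀPA = [1.1442 -0.9615]
A−BK = [1.7115 -0.0769; -2.7885 -0.0769]
AᵀP(A−BK) = [30.5216 -1.1442; -1.1442 0.9615]
P' = Q + AᵀP(A−BK) = [39.7716 -7.1442; -7.1442 4.9615]
tr(P') = 44.7332

44.7332


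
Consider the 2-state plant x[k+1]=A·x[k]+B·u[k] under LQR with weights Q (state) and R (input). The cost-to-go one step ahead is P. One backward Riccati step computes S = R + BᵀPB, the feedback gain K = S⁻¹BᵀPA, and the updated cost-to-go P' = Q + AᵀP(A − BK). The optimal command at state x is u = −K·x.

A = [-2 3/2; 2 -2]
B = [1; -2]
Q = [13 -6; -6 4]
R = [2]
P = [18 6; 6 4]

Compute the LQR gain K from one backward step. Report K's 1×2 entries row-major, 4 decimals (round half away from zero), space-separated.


-1.3333 1.0833

BᵀP = [6.0000 -2.0000]
S = R + BᵀPB = [2] + [10.0000] = [12.0000]
BᵀPA = [-16.0000 13.0000]
K = S⁻¹·BᵀPA = [-1.3333 1.0833]
A−BK = [-0.6667 0.4167; -0.6667 0.1667]
AᵀP(A−BK) = [18.6667 -10.6667; -10.6667 6.4167]
P' = Q + AᵀP(A−BK) = [31.6667 -16.6667; -16.6667 10.4167]
tr(P') = 42.0833


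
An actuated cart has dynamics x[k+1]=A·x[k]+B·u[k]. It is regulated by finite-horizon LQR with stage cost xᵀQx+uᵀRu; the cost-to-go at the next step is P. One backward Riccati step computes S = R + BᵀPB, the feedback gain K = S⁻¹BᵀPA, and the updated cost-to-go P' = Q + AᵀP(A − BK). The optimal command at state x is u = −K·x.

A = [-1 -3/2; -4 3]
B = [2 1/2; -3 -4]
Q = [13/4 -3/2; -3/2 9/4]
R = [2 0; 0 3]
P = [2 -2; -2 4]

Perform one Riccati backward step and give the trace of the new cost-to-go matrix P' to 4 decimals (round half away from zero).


10.4237

BᵀP = [10.0000 -16.0000; 9.0000 -17.0000]
S = R + BᵀPB = [2 0; 0 3] + [68.0000 69.0000; 69.0000 72.5000] = [70.0000 69.0000; 69.0000 75.5000]
BᵀPA = [54.0000 -63.0000; 59.0000 -64.5000]
K = S⁻¹·BᵀPA = [0.0115 -0.5840; 0.7710 -0.3206]
A−BK = [-1.4084 -0.1718; -0.8817 -0.0344]
AᵀP(A−BK) = [3.8931 -0.5496; -0.5496 1.0305]
P' = Q + AᵀP(A−BK) = [7.1431 -2.0496; -2.0496 3.2805]
tr(P') = 10.4237


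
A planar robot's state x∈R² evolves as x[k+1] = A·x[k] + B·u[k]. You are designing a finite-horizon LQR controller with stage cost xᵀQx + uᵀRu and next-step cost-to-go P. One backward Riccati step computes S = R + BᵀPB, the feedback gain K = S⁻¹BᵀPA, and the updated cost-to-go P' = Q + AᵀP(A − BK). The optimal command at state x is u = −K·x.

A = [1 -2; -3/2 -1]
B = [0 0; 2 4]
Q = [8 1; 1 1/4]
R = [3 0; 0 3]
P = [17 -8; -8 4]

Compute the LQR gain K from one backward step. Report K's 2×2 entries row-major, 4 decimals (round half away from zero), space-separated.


BᵀP = [-16.0000 8.0000; -32.0000 16.0000]
S = R + BᵀPB = [3 0; 0 3] + [16.0000 32.0000; 32.0000 64.0000] = [19.0000 32.0000; 32.0000 67.0000]
BᵀPA = [-28.0000 24.0000; -56.0000 48.0000]
K = S⁻¹·BᵀPA = [-0.3373 0.2892; -0.6747 0.5783]
A−BK = [1.0000 -2.0000; 1.8735 -3.8916]
AᵀP(A−BK) = [2.7711 -3.5181; -3.5181 5.3012]
P' = Q + AᵀP(A−BK) = [10.7711 -2.5181; -2.5181 5.5512]
tr(P') = 16.3223

-0.3373 0.2892 -0.6747 0.5783


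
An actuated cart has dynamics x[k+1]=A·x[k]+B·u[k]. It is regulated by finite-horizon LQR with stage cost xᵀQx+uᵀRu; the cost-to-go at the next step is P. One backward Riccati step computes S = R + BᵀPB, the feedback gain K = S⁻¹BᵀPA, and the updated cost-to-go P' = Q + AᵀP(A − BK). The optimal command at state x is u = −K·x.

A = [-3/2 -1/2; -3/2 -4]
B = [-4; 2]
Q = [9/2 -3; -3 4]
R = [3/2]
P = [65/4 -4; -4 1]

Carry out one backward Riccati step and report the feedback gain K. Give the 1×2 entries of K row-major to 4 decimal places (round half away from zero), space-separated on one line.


0.2504 -0.1077

BᵀP = [-73.0000 18.0000]
S = R + BᵀPB = [3/2] + [328.0000] = [329.5000]
BᵀPA = [82.5000 -35.5000]
K = S⁻¹·BᵀPA = [0.2504 -0.1077]
A−BK = [-0.4985 -0.9310; -2.0008 -3.7845]
AᵀP(A−BK) = [0.1562 0.0760; 0.0760 0.2378]
P' = Q + AᵀP(A−BK) = [4.6562 -2.9240; -2.9240 4.2378]
tr(P') = 8.8940


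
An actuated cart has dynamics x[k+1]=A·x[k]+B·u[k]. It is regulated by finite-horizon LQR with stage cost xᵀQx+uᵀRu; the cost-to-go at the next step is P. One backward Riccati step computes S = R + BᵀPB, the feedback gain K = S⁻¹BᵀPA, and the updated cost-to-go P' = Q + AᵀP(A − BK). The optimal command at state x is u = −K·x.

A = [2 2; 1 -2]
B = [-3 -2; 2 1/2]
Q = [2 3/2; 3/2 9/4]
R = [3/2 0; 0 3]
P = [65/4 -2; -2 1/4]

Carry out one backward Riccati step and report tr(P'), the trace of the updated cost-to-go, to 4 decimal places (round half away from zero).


5.2757

BᵀP = [-52.7500 6.5000; -33.5000 4.1250]
S = R + BᵀPB = [3/2 0; 0 3] + [171.2500 108.7500; 108.7500 69.0625] = [172.7500 108.7500; 108.7500 72.0625]
BᵀPA = [-99.0000 -118.5000; -62.8750 -75.2500]
K = S⁻¹·BᵀPA = [-0.4766 -0.5721; -0.1533 -0.1809]
A−BK = [0.2637 -0.0780; 2.0298 -0.7654]
AᵀP(A−BK) = [0.4302 0.4898; 0.4898 0.5956]
P' = Q + AᵀP(A−BK) = [2.4302 1.9898; 1.9898 2.8456]
tr(P') = 5.2757


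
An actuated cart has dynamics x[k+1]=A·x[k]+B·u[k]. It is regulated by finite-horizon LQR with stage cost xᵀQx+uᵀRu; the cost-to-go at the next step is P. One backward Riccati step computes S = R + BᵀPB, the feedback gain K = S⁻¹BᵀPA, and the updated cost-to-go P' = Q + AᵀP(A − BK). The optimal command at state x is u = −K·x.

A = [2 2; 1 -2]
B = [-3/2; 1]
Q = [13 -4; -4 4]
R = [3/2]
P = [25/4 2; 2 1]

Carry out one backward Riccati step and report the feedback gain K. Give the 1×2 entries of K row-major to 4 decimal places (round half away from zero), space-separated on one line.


-1.5858 -1.0178

BᵀP = [-7.3750 -2.0000]
S = R + BᵀPB = [3/2] + [9.0625] = [10.5625]
BᵀPA = [-16.7500 -10.7500]
K = S⁻¹·BᵀPA = [-1.5858 -1.0178]
A−BK = [-0.3787 0.4734; 2.5858 -0.9822]
AᵀP(A−BK) = [7.4379 1.9527; 1.9527 2.0592]
P' = Q + AᵀP(A−BK) = [20.4379 -2.0473; -2.0473 6.0592]
tr(P') = 26.4970


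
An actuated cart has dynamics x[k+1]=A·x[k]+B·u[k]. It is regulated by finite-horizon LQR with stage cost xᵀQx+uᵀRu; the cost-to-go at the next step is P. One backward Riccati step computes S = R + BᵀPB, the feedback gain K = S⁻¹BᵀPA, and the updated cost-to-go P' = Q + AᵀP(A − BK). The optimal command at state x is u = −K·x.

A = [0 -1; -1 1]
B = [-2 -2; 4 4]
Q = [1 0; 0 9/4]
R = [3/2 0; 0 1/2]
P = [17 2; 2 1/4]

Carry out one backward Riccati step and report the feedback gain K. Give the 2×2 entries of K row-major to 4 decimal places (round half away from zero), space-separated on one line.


0.0186 0.1424 0.0557 0.4272

BᵀP = [-26.0000 -3.0000; -26.0000 -3.0000]
S = R + BᵀPB = [3/2 0; 0 1/2] + [40.0000 40.0000; 40.0000 40.0000] = [41.5000 40.0000; 40.0000 40.5000]
BᵀPA = [3.0000 23.0000; 3.0000 23.0000]
K = S⁻¹·BᵀPA = [0.0186 0.1424; 0.0557 0.4272]
A−BK = [0.1486 0.1393; -1.2972 -1.2786]
AᵀP(A−BK) = [0.0271 0.0410; 0.0410 0.1478]
P' = Q + AᵀP(A−BK) = [1.0271 0.0410; 0.0410 2.3978]
tr(P') = 3.4249


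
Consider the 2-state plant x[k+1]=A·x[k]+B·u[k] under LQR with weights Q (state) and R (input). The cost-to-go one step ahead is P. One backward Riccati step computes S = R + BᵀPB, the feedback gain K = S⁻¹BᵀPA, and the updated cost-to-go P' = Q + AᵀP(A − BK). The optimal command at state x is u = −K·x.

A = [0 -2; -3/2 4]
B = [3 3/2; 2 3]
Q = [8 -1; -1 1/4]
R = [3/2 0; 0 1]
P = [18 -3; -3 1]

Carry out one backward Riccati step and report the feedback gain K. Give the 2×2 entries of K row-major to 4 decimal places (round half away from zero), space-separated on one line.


BᵀP = [48.0000 -7.0000; 18.0000 -1.5000]
S = R + BᵀPB = [3/2 0; 0 1] + [130.0000 51.0000; 51.0000 22.5000] = [131.5000 51.0000; 51.0000 23.5000]
BᵀPA = [10.5000 -124.0000; 2.2500 -42.0000]
K = S⁻¹·BᵀPA = [0.2698 -1.5779; -0.4898 1.6372]
A−BK = [-0.0747 0.2780; -0.5703 2.2443]
AᵀP(A−BK) = [0.5191 -2.1155; -2.1155 9.0996]
P' = Q + AᵀP(A−BK) = [8.5191 -3.1155; -3.1155 9.3496]
tr(P') = 17.8687

0.2698 -1.5779 -0.4898 1.6372


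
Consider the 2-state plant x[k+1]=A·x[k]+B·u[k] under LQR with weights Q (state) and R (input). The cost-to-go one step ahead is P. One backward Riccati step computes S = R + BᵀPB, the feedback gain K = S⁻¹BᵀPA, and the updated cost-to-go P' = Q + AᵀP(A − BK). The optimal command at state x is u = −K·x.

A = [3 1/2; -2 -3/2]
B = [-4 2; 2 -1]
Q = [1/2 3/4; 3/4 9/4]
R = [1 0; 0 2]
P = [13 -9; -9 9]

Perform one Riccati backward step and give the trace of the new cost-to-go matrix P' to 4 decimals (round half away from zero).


6.1157

BᵀP = [-70.0000 54.0000; 35.0000 -27.0000]
S = R + BᵀPB = [1 0; 0 2] + [388.0000 -194.0000; -194.0000 97.0000] = [389.0000 -194.0000; -194.0000 99.0000]
BᵀPA = [-318.0000 -116.0000; 159.0000 58.0000]
K = S⁻¹·BᵀPA = [-0.7269 -0.2651; 0.1817 0.0663]
A−BK = [-0.2709 -0.6931; -0.3646 -0.9034]
AᵀP(A−BK) = [0.9669 1.1451; 1.1451 2.3989]
P' = Q + AᵀP(A−BK) = [1.4669 1.8951; 1.8951 4.6489]
tr(P') = 6.1157


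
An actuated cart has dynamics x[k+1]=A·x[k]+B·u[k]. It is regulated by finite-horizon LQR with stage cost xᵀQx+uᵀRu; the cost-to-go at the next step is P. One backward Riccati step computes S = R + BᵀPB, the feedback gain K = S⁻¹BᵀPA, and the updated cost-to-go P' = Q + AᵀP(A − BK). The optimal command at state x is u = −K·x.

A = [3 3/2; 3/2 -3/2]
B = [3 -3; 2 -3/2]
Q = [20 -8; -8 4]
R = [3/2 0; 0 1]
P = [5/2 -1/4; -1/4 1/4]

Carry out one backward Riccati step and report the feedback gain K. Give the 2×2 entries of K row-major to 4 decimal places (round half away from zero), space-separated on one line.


0.3785 0.0951 -0.5962 -0.4259

BᵀP = [7.0000 -0.2500; -7.1250 0.3750]
S = R + BᵀPB = [3/2 0; 0 1] + [20.5000 -20.6250; -20.6250 20.8125] = [22.0000 -20.6250; -20.6250 21.8125]
BᵀPA = [20.6250 10.8750; -20.8125 -11.2500]
K = S⁻¹·BᵀPA = [0.3785 0.0951; -0.5962 -0.4259]
A−BK = [0.0757 -0.0628; -0.1514 -2.3289]
AᵀP(A−BK) = [0.5962 0.4259; 0.4259 1.4876]
P' = Q + AᵀP(A−BK) = [20.5962 -7.5741; -7.5741 5.4876]
tr(P') = 26.0838


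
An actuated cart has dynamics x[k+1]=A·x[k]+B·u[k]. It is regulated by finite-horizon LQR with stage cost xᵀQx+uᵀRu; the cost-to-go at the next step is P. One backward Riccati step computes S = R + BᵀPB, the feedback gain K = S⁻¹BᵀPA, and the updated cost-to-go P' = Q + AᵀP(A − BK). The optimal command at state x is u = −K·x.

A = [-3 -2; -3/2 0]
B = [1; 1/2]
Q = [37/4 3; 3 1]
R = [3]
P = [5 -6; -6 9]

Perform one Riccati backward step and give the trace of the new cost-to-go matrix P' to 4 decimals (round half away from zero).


BᵀP = [2.0000 -1.5000]
S = R + BᵀPB = [3] + [1.2500] = [4.2500]
BᵀPA = [-3.7500 -4.0000]
K = S⁻¹·BᵀPA = [-0.8824 -0.9412]
A−BK = [-2.1176 -1.0588; -1.0588 0.4706]
AᵀP(A−BK) = [7.9412 8.4706; 8.4706 16.2353]
P' = Q + AᵀP(A−BK) = [17.1912 11.4706; 11.4706 17.2353]
tr(P') = 34.4265

34.4265


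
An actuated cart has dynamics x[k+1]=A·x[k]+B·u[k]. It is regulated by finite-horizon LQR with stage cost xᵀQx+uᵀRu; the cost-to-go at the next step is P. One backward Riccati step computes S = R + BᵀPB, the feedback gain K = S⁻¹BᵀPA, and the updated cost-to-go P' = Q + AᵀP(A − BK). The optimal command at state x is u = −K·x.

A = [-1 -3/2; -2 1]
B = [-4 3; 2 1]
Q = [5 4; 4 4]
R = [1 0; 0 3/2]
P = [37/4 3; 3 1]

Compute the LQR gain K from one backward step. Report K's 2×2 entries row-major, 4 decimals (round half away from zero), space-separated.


0.2248 0.2318 -0.2660 -0.1181

BᵀP = [-31.0000 -10.0000; 30.7500 10.0000]
S = R + BᵀPB = [1 0; 0 3/2] + [104.0000 -103.0000; -103.0000 102.2500] = [105.0000 -103.0000; -103.0000 103.7500]
BᵀPA = [51.0000 36.5000; -50.7500 -36.1250]
K = S⁻¹·BᵀPA = [0.2248 0.2318; -0.2660 -0.1181]
A−BK = [0.6971 -0.2186; -2.1835 0.6545]
AᵀP(A−BK) = [0.2867 0.0612; 0.0612 0.0866]
P' = Q + AᵀP(A−BK) = [5.2867 4.0612; 4.0612 4.0866]
tr(P') = 9.3732


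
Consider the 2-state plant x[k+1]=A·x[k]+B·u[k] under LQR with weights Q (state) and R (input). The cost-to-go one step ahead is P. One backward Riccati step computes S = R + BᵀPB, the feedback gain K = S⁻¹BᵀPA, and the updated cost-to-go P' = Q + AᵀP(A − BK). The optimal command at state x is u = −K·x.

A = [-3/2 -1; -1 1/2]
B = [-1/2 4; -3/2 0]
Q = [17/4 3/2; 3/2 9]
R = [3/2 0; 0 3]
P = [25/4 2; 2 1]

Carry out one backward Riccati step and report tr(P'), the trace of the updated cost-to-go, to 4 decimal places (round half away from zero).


14.1247

BᵀP = [-6.1250 -2.5000; 25.0000 8.0000]
S = R + BᵀPB = [3/2 0; 0 3] + [6.8125 -24.5000; -24.5000 100.0000] = [8.3125 -24.5000; -24.5000 103.0000]
BᵀPA = [11.6875 4.8750; -45.5000 -21.0000]
K = S⁻¹·BᵀPA = [0.3480 -0.0484; -0.3590 -0.2154]
A−BK = [0.1099 -0.1626; -0.4780 0.4275]
AᵀP(A−BK) = [0.6621 0.1401; 0.1401 0.2126]
P' = Q + AᵀP(A−BK) = [4.9121 1.6401; 1.6401 9.2126]
tr(P') = 14.1247


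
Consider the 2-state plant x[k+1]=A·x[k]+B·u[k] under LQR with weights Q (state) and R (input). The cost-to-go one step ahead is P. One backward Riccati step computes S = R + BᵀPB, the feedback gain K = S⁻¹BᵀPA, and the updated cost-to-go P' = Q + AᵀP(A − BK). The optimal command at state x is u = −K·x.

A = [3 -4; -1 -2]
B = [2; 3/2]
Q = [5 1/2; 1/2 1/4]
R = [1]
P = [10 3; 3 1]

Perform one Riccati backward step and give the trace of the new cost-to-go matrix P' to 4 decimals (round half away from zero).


10.6582

BᵀP = [24.5000 7.5000]
S = R + BᵀPB = [1] + [60.2500] = [61.2500]
BᵀPA = [66.0000 -113.0000]
K = S⁻¹·BᵀPA = [1.0776 -1.8449]
A−BK = [0.8449 -0.3102; -2.6163 0.7673]
AᵀP(A−BK) = [1.8816 -2.2367; -2.2367 3.5265]
P' = Q + AᵀP(A−BK) = [6.8816 -1.7367; -1.7367 3.7765]
tr(P') = 10.6582


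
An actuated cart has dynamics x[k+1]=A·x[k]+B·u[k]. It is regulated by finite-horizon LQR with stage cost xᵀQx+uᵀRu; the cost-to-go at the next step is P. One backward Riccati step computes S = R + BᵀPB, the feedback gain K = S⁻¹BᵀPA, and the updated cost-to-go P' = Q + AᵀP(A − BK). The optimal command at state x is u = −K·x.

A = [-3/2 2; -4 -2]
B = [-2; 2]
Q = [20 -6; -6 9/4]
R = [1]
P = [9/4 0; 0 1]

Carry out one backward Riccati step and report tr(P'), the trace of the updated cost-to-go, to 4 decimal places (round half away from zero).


44.1295

BᵀP = [-4.5000 2.0000]
S = R + BᵀPB = [1] + [13.0000] = [14.0000]
BᵀPA = [-1.2500 -13.0000]
K = S⁻¹·BᵀPA = [-0.0893 -0.9286]
A−BK = [-1.6786 0.1429; -3.8214 -0.1429]
AᵀP(A−BK) = [20.9509 0.0893; 0.0893 0.9286]
P' = Q + AᵀP(A−BK) = [40.9509 -5.9107; -5.9107 3.1786]
tr(P') = 44.1295


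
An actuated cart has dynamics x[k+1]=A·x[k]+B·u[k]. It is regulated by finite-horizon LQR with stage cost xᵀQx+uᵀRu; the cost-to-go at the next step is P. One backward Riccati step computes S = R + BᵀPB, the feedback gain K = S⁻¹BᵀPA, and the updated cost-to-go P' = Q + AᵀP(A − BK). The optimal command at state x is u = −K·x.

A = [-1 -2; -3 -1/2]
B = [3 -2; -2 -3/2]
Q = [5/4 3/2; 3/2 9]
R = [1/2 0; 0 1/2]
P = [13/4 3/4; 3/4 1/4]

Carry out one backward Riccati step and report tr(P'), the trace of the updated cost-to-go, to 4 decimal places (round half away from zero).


BᵀP = [8.2500 1.7500; -7.6250 -1.8750]
S = R + BᵀPB = [1/2 0; 0 1/2] + [21.2500 -19.1250; -19.1250 18.0625] = [21.7500 -19.1250; -19.1250 18.5625]
BᵀPA = [-13.5000 -17.3750; 13.2500 16.1875]
K = S⁻¹·BᵀPA = [0.0741 -0.3407; 0.7901 0.5210]
A−BK = [0.3580 0.0642; -1.6667 -0.4000]
AᵀP(A−BK) = [0.5309 0.2469; 0.2469 0.2086]
P' = Q + AᵀP(A−BK) = [1.7809 1.7469; 1.7469 9.2086]
tr(P') = 10.9895

10.9895


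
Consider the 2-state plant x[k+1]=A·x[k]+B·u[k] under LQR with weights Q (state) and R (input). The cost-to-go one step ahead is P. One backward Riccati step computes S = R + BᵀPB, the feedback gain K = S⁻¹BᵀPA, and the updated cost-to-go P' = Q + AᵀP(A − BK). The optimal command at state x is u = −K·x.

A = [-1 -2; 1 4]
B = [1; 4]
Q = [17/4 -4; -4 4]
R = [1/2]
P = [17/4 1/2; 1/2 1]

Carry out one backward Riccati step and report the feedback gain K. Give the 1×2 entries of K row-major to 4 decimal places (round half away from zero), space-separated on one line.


-0.0707 0.2222

BᵀP = [6.2500 4.5000]
S = R + BᵀPB = [1/2] + [24.2500] = [24.7500]
BᵀPA = [-1.7500 5.5000]
K = S⁻¹·BᵀPA = [-0.0707 0.2222]
A−BK = [-0.9293 -2.2222; 1.2828 3.1111]
AᵀP(A−BK) = [4.1263 9.8889; 9.8889 23.7778]
P' = Q + AᵀP(A−BK) = [8.3763 5.8889; 5.8889 27.7778]
tr(P') = 36.1540


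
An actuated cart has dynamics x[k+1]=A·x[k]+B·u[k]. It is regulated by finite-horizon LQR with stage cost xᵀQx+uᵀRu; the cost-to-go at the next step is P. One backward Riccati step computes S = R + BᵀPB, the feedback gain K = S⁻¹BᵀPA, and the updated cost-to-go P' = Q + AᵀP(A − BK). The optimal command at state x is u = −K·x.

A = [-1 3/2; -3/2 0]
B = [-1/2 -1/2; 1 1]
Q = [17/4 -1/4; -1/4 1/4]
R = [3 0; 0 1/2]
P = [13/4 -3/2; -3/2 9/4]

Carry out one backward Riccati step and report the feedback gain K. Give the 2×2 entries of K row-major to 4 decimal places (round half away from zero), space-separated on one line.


BᵀP = [-3.1250 3.0000; -3.1250 3.0000]
S = R + BᵀPB = [3 0; 0 1/2] + [4.5625 4.5625; 4.5625 4.5625] = [7.5625 4.5625; 4.5625 5.0625]
BᵀPA = [-1.3750 -4.6875; -1.3750 -4.6875]
K = S⁻¹·BᵀPA = [-0.0394 -0.1342; -0.2361 -0.8050]
A−BK = [-1.1377 1.0304; -1.2245 0.9392]
AᵀP(A−BK) = [3.4337 -2.7914; -2.7914 2.9101]
P' = Q + AᵀP(A−BK) = [7.6837 -3.0414; -3.0414 3.1601]
tr(P') = 10.8438

-0.0394 -0.1342 -0.2361 -0.8050


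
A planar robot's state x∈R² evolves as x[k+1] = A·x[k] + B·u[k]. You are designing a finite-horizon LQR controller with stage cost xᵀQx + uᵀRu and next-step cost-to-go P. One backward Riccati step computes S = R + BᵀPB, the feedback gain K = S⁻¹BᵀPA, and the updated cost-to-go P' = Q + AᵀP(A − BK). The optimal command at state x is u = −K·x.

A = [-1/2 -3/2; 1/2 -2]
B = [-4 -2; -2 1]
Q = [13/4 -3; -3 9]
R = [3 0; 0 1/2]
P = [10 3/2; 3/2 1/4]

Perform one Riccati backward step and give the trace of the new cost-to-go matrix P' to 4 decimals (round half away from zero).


BᵀP = [-43.0000 -6.5000; -18.5000 -2.7500]
S = R + BᵀPB = [3 0; 0 1/2] + [185.0000 79.5000; 79.5000 34.2500] = [188.0000 79.5000; 79.5000 34.7500]
BᵀPA = [18.2500 77.5000; 7.8750 33.2500]
K = S⁻¹·BᵀPA = [0.0382 0.2338; 0.1392 0.4219]
A−BK = [-0.0687 0.2791; 0.4371 -1.9542]
AᵀP(A−BK) = [0.0189 0.0353; 0.0353 0.3505]
P' = Q + AᵀP(A−BK) = [3.2689 -2.9647; -2.9647 9.3505]
tr(P') = 12.6194

12.6194


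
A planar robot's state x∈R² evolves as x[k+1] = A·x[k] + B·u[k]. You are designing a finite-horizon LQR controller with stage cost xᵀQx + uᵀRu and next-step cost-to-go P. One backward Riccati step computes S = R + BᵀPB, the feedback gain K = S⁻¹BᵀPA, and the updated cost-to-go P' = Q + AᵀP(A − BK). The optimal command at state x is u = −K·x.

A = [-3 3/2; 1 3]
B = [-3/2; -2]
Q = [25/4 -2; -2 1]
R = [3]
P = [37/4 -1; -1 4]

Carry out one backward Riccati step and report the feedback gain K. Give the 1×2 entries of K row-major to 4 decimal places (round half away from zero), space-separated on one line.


0.8614 -1.1035

BᵀP = [-11.8750 -6.5000]
S = R + BᵀPB = [3] + [30.8125] = [33.8125]
BᵀPA = [29.1250 -37.3125]
K = S⁻¹·BᵀPA = [0.8614 -1.1035]
A−BK = [-1.7079 -0.1553; 2.7227 0.7930]
AᵀP(A−BK) = [68.1627 10.0148; 10.0148 6.6377]
P' = Q + AᵀP(A−BK) = [74.4127 8.0148; 8.0148 7.6377]
tr(P') = 82.0504


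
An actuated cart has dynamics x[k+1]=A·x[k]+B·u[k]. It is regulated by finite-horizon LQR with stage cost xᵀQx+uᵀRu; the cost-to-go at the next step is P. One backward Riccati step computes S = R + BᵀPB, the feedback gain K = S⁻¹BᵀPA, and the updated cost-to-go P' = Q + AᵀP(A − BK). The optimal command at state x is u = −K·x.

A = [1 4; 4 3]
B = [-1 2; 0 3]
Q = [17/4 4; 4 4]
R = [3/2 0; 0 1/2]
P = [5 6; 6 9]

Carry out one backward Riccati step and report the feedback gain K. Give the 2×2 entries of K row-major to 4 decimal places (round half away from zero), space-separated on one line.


0.3505 -0.5265 1.1171 1.2349

BᵀP = [-5.0000 -6.0000; 28.0000 39.0000]
S = R + BᵀPB = [3/2 0; 0 1/2] + [5.0000 -28.0000; -28.0000 173.0000] = [6.5000 -28.0000; -28.0000 173.5000]
BᵀPA = [-29.0000 -38.0000; 184.0000 229.0000]
K = S⁻¹·BᵀPA = [0.3505 -0.5265; 1.1171 1.2349]
A−BK = [-0.8836 1.0036; 0.6487 -0.7047]
AᵀP(A−BK) = [1.6211 -0.4931; -0.4931 2.1971]
P' = Q + AᵀP(A−BK) = [5.8711 3.5069; 3.5069 6.1971]
tr(P') = 12.0682


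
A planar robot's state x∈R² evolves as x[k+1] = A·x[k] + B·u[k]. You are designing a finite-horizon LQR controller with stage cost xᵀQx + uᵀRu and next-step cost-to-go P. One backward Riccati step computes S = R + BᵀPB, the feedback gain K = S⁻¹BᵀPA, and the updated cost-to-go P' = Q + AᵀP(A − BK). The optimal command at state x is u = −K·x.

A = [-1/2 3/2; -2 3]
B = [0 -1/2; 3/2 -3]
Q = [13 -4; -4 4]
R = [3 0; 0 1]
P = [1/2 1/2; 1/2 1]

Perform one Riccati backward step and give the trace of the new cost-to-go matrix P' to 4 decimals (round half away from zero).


18.8138

BᵀP = [0.7500 1.5000; -1.7500 -3.2500]
S = R + BᵀPB = [3 0; 0 1] + [2.2500 -4.8750; -4.8750 10.6250] = [5.2500 -4.8750; -4.8750 11.6250]
BᵀPA = [-3.3750 5.6250; 7.3750 -12.3750]
K = S⁻¹·BᵀPA = [-0.0881 0.1358; 0.5975 -1.0075]
A−BK = [-0.2013 0.9962; -0.0755 -0.2264]
AᵀP(A−BK) = [0.4214 -0.7358; -0.7358 1.3925]
P' = Q + AᵀP(A−BK) = [13.4214 -4.7358; -4.7358 5.3925]
tr(P') = 18.8138


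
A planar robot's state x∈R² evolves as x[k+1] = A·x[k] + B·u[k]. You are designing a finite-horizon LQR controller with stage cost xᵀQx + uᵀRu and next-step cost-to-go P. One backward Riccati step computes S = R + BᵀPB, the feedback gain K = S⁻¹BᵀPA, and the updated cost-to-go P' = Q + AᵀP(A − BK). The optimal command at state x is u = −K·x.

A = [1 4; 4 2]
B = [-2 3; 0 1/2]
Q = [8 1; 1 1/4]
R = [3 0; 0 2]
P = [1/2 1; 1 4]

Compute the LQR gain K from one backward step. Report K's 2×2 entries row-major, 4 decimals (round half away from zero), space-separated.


BᵀP = [-1.0000 -2.0000; 2.0000 5.0000]
S = R + BᵀPB = [3 0; 0 2] + [2.0000 -4.0000; -4.0000 8.5000] = [5.0000 -4.0000; -4.0000 10.5000]
BᵀPA = [-9.0000 -8.0000; 22.0000 18.0000]
K = S⁻¹·BᵀPA = [-0.1781 -0.3288; 2.0274 1.5890]
A−BK = [-5.4384 -1.4247; 2.9863 1.2055]
AᵀP(A−BK) = [26.2945 14.0822; 14.0822 8.7671]
P' = Q + AᵀP(A−BK) = [34.2945 15.0822; 15.0822 9.0171]
tr(P') = 43.3116

-0.1781 -0.3288 2.0274 1.5890


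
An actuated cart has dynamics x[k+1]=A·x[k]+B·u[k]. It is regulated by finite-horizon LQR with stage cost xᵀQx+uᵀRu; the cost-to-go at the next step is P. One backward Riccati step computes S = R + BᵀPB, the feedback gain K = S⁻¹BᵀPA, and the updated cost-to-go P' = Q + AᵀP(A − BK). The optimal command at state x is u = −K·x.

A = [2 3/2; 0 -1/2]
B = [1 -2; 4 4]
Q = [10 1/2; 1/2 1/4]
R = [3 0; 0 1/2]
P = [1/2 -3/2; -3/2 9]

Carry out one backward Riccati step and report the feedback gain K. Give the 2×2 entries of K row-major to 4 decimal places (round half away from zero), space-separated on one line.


0.2334 0.1356 -0.2861 -0.2944

BᵀP = [-5.5000 34.5000; -7.0000 39.0000]
S = R + BᵀPB = [3 0; 0 1/2] + [132.5000 149.0000; 149.0000 170.0000] = [135.5000 149.0000; 149.0000 170.5000]
BᵀPA = [-11.0000 -25.5000; -14.0000 -30.0000]
K = S⁻¹·BᵀPA = [0.2334 0.1356; -0.2861 -0.2944]
A−BK = [1.1943 0.7756; 0.2107 0.1354]
AᵀP(A−BK) = [0.5622 0.3693; 0.3693 0.2492]
P' = Q + AᵀP(A−BK) = [10.5622 0.8693; 0.8693 0.4992]
tr(P') = 11.0614


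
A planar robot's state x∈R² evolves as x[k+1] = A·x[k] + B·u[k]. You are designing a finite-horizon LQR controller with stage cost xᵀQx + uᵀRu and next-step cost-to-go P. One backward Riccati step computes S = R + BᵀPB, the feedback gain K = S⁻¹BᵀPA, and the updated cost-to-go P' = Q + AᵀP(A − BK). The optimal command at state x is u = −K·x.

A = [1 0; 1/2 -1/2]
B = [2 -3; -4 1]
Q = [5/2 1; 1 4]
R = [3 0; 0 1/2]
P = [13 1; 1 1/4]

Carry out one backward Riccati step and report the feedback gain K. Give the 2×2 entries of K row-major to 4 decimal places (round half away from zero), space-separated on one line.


-0.0776 0.0577 -0.3975 0.0459

BᵀP = [22.0000 1.0000; -38.0000 -2.7500]
S = R + BᵀPB = [3 0; 0 1/2] + [40.0000 -65.0000; -65.0000 111.2500] = [43.0000 -65.0000; -65.0000 111.7500]
BᵀPA = [22.5000 -0.5000; -39.3750 1.3750]
K = S⁻¹·BᵀPA = [-0.0776 0.0577; -0.3975 0.0459]
A−BK = [-0.0373 0.0222; 0.5872 -0.3150]
AᵀP(A−BK) = [0.1575 -0.0548; -0.0548 0.0283]
P' = Q + AᵀP(A−BK) = [2.6575 0.9452; 0.9452 4.0283]
tr(P') = 6.6858


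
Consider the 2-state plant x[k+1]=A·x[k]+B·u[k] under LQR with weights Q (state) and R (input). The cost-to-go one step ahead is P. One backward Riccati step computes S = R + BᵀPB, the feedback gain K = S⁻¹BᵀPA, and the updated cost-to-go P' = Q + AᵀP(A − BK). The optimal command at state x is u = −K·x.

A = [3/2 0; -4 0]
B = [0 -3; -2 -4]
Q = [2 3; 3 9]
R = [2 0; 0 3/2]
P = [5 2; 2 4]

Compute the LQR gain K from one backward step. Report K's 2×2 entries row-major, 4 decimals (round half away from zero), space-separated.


BᵀP = [-4.0000 -8.0000; -23.0000 -22.0000]
S = R + BᵀPB = [2 0; 0 3/2] + [16.0000 44.0000; 44.0000 157.0000] = [18.0000 44.0000; 44.0000 158.5000]
BᵀPA = [26.0000 0.0000; 53.5000 0.0000]
K = S⁻¹·BᵀPA = [1.9269 0.0000; -0.1974 0.0000]
A−BK = [0.9079 0.0000; -0.9357 0.0000]
AᵀP(A−BK) = [11.7097 0.0000; 0.0000 0.0000]
P' = Q + AᵀP(A−BK) = [13.7097 3.0000; 3.0000 9.0000]
tr(P') = 22.7097

1.9269 0.0000 -0.1974 0.0000


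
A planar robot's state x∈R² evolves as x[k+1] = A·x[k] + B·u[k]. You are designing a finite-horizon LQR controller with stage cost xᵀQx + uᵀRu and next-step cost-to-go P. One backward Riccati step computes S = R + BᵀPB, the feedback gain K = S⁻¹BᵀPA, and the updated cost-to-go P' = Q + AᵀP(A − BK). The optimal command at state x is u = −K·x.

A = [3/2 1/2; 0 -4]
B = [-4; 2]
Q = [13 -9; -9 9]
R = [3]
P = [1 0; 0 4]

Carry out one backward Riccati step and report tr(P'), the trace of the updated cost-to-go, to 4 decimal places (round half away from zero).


BᵀP = [-4.0000 8.0000]
S = R + BᵀPB = [3] + [32.0000] = [35.0000]
BᵀPA = [-6.0000 -34.0000]
K = S⁻¹·BᵀPA = [-0.1714 -0.9714]
A−BK = [0.8143 -3.3857; 0.3429 -2.0571]
AᵀP(A−BK) = [1.2214 -5.0786; -5.0786 31.2214]
P' = Q + AᵀP(A−BK) = [14.2214 -14.0786; -14.0786 40.2214]
tr(P') = 54.4429

54.4429


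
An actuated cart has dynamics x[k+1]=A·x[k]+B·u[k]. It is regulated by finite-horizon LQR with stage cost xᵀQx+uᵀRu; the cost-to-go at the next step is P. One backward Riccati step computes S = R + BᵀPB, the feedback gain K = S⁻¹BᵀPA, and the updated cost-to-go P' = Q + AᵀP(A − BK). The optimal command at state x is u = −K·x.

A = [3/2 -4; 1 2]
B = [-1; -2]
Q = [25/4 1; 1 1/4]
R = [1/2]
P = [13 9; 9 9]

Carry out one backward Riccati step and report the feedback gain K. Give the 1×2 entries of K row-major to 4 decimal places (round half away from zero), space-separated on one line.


BᵀP = [-31.0000 -27.0000]
S = R + BᵀPB = [1/2] + [85.0000] = [85.5000]
BᵀPA = [-73.5000 70.0000]
K = S⁻¹·BᵀPA = [-0.8596 0.8187]
A−BK = [0.6404 -3.1813; -0.7193 3.6374]
AᵀP(A−BK) = [2.0658 -8.8246; -8.8246 42.6901]
P' = Q + AᵀP(A−BK) = [8.3158 -7.8246; -7.8246 42.9401]
tr(P') = 51.2558

-0.8596 0.8187


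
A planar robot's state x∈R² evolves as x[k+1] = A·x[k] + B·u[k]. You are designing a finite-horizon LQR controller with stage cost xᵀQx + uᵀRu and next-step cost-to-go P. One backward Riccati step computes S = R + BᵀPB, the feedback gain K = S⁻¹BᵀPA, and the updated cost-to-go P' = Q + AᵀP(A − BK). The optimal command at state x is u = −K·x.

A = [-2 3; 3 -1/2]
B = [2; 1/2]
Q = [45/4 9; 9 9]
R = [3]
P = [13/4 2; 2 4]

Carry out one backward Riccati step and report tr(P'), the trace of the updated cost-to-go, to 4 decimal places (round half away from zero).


50.9643

BᵀP = [7.5000 6.0000]
S = R + BᵀPB = [3] + [18.0000] = [21.0000]
BᵀPA = [3.0000 19.5000]
K = S⁻¹·BᵀPA = [0.1429 0.9286]
A−BK = [-2.2857 1.1429; 2.9286 -0.9643]
AᵀP(A−BK) = [24.5714 -8.2857; -8.2857 6.1429]
P' = Q + AᵀP(A−BK) = [35.8214 0.7143; 0.7143 15.1429]
tr(P') = 50.9643


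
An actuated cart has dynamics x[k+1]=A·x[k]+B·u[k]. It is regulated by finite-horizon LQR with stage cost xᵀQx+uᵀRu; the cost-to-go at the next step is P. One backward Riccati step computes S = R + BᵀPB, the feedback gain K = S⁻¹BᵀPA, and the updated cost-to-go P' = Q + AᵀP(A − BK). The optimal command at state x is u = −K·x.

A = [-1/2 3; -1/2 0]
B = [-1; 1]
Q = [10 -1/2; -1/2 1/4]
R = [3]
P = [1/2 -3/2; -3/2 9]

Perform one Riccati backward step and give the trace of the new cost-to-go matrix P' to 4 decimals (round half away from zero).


12.8871

BᵀP = [-2.0000 10.5000]
S = R + BᵀPB = [3] + [12.5000] = [15.5000]
BᵀPA = [-4.2500 -6.0000]
K = S⁻¹·BᵀPA = [-0.2742 -0.3871]
A−BK = [-0.7742 2.6129; -0.2258 0.3871]
AᵀP(A−BK) = [0.4597 -0.1452; -0.1452 2.1774]
P' = Q + AᵀP(A−BK) = [10.4597 -0.6452; -0.6452 2.4274]
tr(P') = 12.8871
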